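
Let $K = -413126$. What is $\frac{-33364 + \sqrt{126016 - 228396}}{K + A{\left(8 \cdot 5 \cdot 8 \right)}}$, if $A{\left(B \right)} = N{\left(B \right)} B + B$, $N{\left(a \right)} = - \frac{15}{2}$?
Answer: $\frac{16682}{207603} - \frac{i \sqrt{25595}}{207603} \approx 0.080355 - 0.00077063 i$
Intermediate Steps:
$N{\left(a \right)} = - \frac{15}{2}$ ($N{\left(a \right)} = \left(-15\right) \frac{1}{2} = - \frac{15}{2}$)
$A{\left(B \right)} = - \frac{13 B}{2}$ ($A{\left(B \right)} = - \frac{15 B}{2} + B = - \frac{13 B}{2}$)
$\frac{-33364 + \sqrt{126016 - 228396}}{K + A{\left(8 \cdot 5 \cdot 8 \right)}} = \frac{-33364 + \sqrt{126016 - 228396}}{-413126 - \frac{13 \cdot 8 \cdot 5 \cdot 8}{2}} = \frac{-33364 + \sqrt{-102380}}{-413126 - \frac{13 \cdot 40 \cdot 8}{2}} = \frac{-33364 + 2 i \sqrt{25595}}{-413126 - 2080} = \frac{-33364 + 2 i \sqrt{25595}}{-415206} = \left(-33364 + 2 i \sqrt{25595}\right) \left(- \frac{1}{415206}\right) = \frac{16682}{207603} - \frac{i \sqrt{25595}}{207603}$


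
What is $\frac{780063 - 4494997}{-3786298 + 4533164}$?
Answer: $- \frac{1857467}{373433} \approx -4.974$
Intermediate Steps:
$\frac{780063 - 4494997}{-3786298 + 4533164} = - \frac{3714934}{746866} = \left(-3714934\right) \frac{1}{746866} = - \frac{1857467}{373433}$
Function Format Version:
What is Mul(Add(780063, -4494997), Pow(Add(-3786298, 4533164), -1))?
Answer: Rational(-1857467, 373433) ≈ -4.9740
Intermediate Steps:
Mul(Add(780063, -4494997), Pow(Add(-3786298, 4533164), -1)) = Mul(-3714934, Pow(746866, -1)) = Mul(-3714934, Rational(1, 746866)) = Rational(-1857467, 373433)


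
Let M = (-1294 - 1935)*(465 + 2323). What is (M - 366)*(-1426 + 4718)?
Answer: -29637276856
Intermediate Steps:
M = -9002452 (M = -3229*2788 = -9002452)
(M - 366)*(-1426 + 4718) = (-9002452 - 366)*(-1426 + 4718) = -9002818*3292 = -29637276856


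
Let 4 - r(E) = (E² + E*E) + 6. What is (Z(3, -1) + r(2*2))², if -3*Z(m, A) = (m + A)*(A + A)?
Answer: 9604/9 ≈ 1067.1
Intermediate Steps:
r(E) = -2 - 2*E² (r(E) = 4 - ((E² + E*E) + 6) = 4 - ((E² + E²) + 6) = 4 - (2*E² + 6) = 4 - (6 + 2*E²) = 4 + (-6 - 2*E²) = -2 - 2*E²)
Z(m, A) = -2*A*(A + m)/3 (Z(m, A) = -(m + A)*(A + A)/3 = -(A + m)*2*A/3 = -2*A*(A + m)/3)
(Z(3, -1) + r(2*2))² = (-⅔*(-1)*(-1 + 3) + (-2 - 2*(2*2)²))² = (-⅔*(-1)*2 + (-2 - 2*4²))² = (4/3 + (-2 - 2*16))² = (4/3 + (-2 - 32))² = (4/3 - 34)² = (-98/3)² = 9604/9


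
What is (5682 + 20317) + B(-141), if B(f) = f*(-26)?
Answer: 29665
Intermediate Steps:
B(f) = -26*f
(5682 + 20317) + B(-141) = (5682 + 20317) - 26*(-141) = 25999 + 3666 = 29665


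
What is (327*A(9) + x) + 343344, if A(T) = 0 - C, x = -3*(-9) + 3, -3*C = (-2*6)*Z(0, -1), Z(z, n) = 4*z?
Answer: 343374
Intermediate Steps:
C = 0 (C = -(-2*6)*4*0/3 = -(-4)*0 = -⅓*0 = 0)
x = 30 (x = 27 + 3 = 30)
A(T) = 0 (A(T) = 0 - 1*0 = 0 + 0 = 0)
(327*A(9) + x) + 343344 = (327*0 + 30) + 343344 = (0 + 30) + 343344 = 30 + 343344 = 343374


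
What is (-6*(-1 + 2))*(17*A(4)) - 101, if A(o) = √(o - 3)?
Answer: -203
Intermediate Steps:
A(o) = √(-3 + o)
(-6*(-1 + 2))*(17*A(4)) - 101 = (-6*(-1 + 2))*(17*√(-3 + 4)) - 101 = (-6*1)*(17*√1) - 101 = -102 - 101 = -203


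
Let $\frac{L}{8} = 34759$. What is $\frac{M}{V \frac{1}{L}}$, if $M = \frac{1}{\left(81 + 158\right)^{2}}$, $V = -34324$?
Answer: $- \frac{69518}{490155301} \approx -0.00014183$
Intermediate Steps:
$L = 278072$ ($L = 8 \cdot 34759 = 278072$)
$M = \frac{1}{57121}$ ($M = \frac{1}{239^{2}} = \frac{1}{57121} \approx 1.7507 \cdot 10^{-5}$)
$\frac{M}{V \frac{1}{L}} = \frac{1}{57121 \left(- \frac{34324}{278072}\right)} = \frac{1}{57121 \left(\left(-34324\right) \frac{1}{278072}\right)} = \frac{1}{57121 \left(- \frac{8581}{69518}\right)} = \frac{1}{57121} \left(- \frac{69518}{8581}\right) = - \frac{69518}{490155301}$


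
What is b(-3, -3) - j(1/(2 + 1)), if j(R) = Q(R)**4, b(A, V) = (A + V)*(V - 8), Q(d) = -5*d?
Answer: 4721/81 ≈ 58.284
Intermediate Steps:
b(A, V) = (-8 + V)*(A + V) (b(A, V) = (A + V)*(-8 + V) = (-8 + V)*(A + V))
j(R) = 625*R**4 (j(R) = (-5*R)**4 = 625*R**4)
b(-3, -3) - j(1/(2 + 1)) = ((-3)**2 - 8*(-3) - 8*(-3) - 3*(-3)) - 625*(1/(2 + 1))**4 = (9 + 24 + 24 + 9) - 625*(1/3)**4 = 66 - 625*(1/3)**4 = 66 - 625/81 = 4721/81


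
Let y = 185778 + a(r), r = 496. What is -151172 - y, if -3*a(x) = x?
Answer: -1010354/3 ≈ -3.3678e+5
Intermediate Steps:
a(x) = -x/3
y = 556838/3 (y = 185778 - 1/3*496 = 185778 - 496/3 = 556838/3 ≈ 1.8561e+5)
-151172 - y = -151172 - 1*556838/3 = -151172 - 556838/3 = -1010354/3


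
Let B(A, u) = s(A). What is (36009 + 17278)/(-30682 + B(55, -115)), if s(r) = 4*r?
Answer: -53287/30462 ≈ -1.7493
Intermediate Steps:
B(A, u) = 4*A
(36009 + 17278)/(-30682 + B(55, -115)) = (36009 + 17278)/(-30682 + 4*55) = 53287/(-30682 + 220) = 53287/(-30462) = 53287*(-1/30462) = -53287/30462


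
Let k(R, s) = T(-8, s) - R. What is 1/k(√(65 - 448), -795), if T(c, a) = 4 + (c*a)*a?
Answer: I/(√383 - 5056196*I) ≈ -1.9778e-7 + 7.6551e-13*I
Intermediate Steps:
T(c, a) = 4 + c*a² (T(c, a) = 4 + (a*c)*a = 4 + c*a²)
k(R, s) = 4 - R - 8*s² (k(R, s) = (4 - 8*s²) - R = 4 - R - 8*s²)
1/k(√(65 - 448), -795) = 1/(4 - √(65 - 448) - 8*(-795)²) = 1/(4 - √(-383) - 8*632025) = 1/(4 - I*√383 - 5056200) = 1/(-5056196 - I*√383)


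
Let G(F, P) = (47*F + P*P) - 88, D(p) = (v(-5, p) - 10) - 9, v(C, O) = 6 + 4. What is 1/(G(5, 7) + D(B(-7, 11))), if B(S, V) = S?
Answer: 1/187 ≈ 0.0053476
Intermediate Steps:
v(C, O) = 10
D(p) = -9 (D(p) = (10 - 10) - 9 = 0 - 9 = -9)
G(F, P) = -88 + P² + 47*F (G(F, P) = (47*F + P²) - 88 = (P² + 47*F) - 88 = -88 + P² + 47*F)
1/(G(5, 7) + D(B(-7, 11))) = 1/((-88 + 7² + 47*5) - 9) = 1/((-88 + 49 + 235) - 9) = 1/(196 - 9) = 1/187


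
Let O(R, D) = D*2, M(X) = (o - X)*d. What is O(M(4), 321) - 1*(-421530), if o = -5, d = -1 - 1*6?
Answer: 422172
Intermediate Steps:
d = -7 (d = -1 - 6 = -7)
M(X) = 35 + 7*X (M(X) = (-5 - X)*(-7) = 35 + 7*X)
O(R, D) = 2*D
O(M(4), 321) - 1*(-421530) = 2*321 - 1*(-421530) = 642 + 421530 = 422172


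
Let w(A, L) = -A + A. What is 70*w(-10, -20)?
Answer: 0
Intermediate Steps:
w(A, L) = 0
70*w(-10, -20) = 70*0 = 0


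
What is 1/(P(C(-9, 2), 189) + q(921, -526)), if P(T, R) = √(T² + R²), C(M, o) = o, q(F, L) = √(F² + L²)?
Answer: 1/(√1124917 + 5*√1429) ≈ 0.00080024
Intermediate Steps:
P(T, R) = √(R² + T²)
1/(P(C(-9, 2), 189) + q(921, -526)) = 1/(√(189² + 2²) + √(921² + (-526)²)) = 1/(√(35721 + 4) + √(848241 + 276676)) = 1/(√35725 + √1124917) = 1/(5*√1429 + √1124917) = 1/(√1124917 + 5*√1429)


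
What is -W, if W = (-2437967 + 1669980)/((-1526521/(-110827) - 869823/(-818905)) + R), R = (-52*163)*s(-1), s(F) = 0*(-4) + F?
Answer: 69700030607882345/770600980424186 ≈ 90.449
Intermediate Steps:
s(F) = F (s(F) = 0 + F = F)
R = 8476 (R = -52*163*(-1) = -8476*(-1) = 8476)
W = -69700030607882345/770600980424186 (W = (-2437967 + 1669980)/((-1526521/(-110827) - 869823/(-818905)) + 8476) = -767987/((-1526521*(-1/110827) - 869823*(-1/818905)) + 8476) = -767987/((1526521/110827 + 869823/818905) + 8476) = -767987/(1346475553126/90756784435 + 8476) = -767987/770600980424186/90756784435 = -767987*90756784435/770600980424186 = -69700030607882345/770600980424186 ≈ -90.449)
-W = -1*(-69700030607882345/770600980424186) = 69700030607882345/770600980424186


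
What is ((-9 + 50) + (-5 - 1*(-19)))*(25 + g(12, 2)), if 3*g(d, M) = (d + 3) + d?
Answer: 1870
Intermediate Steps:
g(d, M) = 1 + 2*d/3 (g(d, M) = ((d + 3) + d)/3 = ((3 + d) + d)/3 = (3 + 2*d)/3 = 1 + 2*d/3)
((-9 + 50) + (-5 - 1*(-19)))*(25 + g(12, 2)) = ((-9 + 50) + (-5 - 1*(-19)))*(25 + (1 + (⅔)*12)) = (41 + (-5 + 19))*(25 + (1 + 8)) = (41 + 14)*(25 + 9) = 55*34 = 1870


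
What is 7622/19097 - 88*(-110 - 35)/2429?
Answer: 262191558/46386613 ≈ 5.6523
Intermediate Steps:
7622/19097 - 88*(-110 - 35)/2429 = 7622*(1/19097) - 88*(-145)*(1/2429) = 7622/19097 + 12760*(1/2429) = 7622/19097 + 12760/2429 = 262191558/46386613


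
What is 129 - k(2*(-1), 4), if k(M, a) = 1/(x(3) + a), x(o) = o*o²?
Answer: 3998/31 ≈ 128.97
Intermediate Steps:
x(o) = o³
k(M, a) = 1/(27 + a) (k(M, a) = 1/(3³ + a) = 1/(27 + a))
129 - k(2*(-1), 4) = 129 - 1/(27 + 4) = 129 - 1/31 = 3998/31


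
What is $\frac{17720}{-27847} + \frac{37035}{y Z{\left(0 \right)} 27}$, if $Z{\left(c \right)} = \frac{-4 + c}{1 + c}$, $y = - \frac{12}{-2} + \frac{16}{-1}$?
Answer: $\frac{22492801}{668328} \approx 33.655$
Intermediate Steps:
$y = -10$ ($y = \left(-12\right) \left(- \frac{1}{2}\right) + 16 \left(-1\right) = 6 - 16 = -10$)
$Z{\left(c \right)} = \frac{-4 + c}{1 + c}$
$\frac{17720}{-27847} + \frac{37035}{y Z{\left(0 \right)} 27} = \frac{17720}{-27847} + \frac{37035}{- 10 \frac{-4 + 0}{1 + 0} \cdot 27} = 17720 \left(- \frac{1}{27847}\right) + \frac{37035}{- 10 \cdot 1^{-1} \left(-4\right) 27} = - \frac{17720}{27847} + \frac{37035}{- 10 \cdot 1 \left(-4\right) 27} = - \frac{17720}{27847} + \frac{37035}{\left(-10\right) \left(-4\right) 27} = - \frac{17720}{27847} + \frac{37035}{40 \cdot 27} = - \frac{17720}{27847} + \frac{37035}{1080} = - \frac{17720}{27847} + 37035 \cdot \frac{1}{1080} = - \frac{17720}{27847} + \frac{823}{24} = \frac{22492801}{668328}$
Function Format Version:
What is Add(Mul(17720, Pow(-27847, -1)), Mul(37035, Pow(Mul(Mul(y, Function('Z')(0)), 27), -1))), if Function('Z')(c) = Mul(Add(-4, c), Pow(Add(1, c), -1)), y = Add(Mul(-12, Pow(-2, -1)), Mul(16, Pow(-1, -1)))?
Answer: Rational(22492801, 668328) ≈ 33.655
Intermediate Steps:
y = -10 (y = Add(Mul(-12, Rational(-1, 2)), Mul(16, -1)) = Add(6, -16) = -10)
Function('Z')(c) = Mul(Pow(Add(1, c), -1), Add(-4, c))
Add(Mul(17720, Pow(-27847, -1)), Mul(37035, Pow(Mul(Mul(y, Function('Z')(0)), 27), -1))) = Add(Mul(17720, Pow(-27847, -1)), Mul(37035, Pow(Mul(Mul(-10, Mul(Pow(Add(1, 0), -1), Add(-4, 0))), 27), -1))) = Add(Mul(17720, Rational(-1, 27847)), Mul(37035, Pow(Mul(Mul(-10, Mul(Pow(1, -1), -4)), 27), -1))) = Add(Rational(-17720, 27847), Mul(37035, Pow(Mul(Mul(-10, Mul(1, -4)), 27), -1))) = Add(Rational(-17720, 27847), Mul(37035, Pow(Mul(Mul(-10, -4), 27), -1))) = Add(Rational(-17720, 27847), Mul(37035, Pow(Mul(40, 27), -1))) = Add(Rational(-17720, 27847), Mul(37035, Pow(1080, -1))) = Add(Rational(-17720, 27847), Mul(37035, Rational(1, 1080))) = Add(Rational(-17720, 27847), Rational(823, 24)) = Rational(22492801, 668328)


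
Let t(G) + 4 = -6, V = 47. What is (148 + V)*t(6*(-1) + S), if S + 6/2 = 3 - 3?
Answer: -1950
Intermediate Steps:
S = -3 (S = -3 + (3 - 3) = -3 + 0 = -3)
t(G) = -10 (t(G) = -4 - 6 = -10)
(148 + V)*t(6*(-1) + S) = (148 + 47)*(-10) = 195*(-10) = -1950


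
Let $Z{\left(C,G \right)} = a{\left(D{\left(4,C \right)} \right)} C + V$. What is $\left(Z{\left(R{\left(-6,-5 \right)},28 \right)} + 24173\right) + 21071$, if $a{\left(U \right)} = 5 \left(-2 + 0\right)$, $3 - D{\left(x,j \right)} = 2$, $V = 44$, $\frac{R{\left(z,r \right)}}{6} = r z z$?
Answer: $56088$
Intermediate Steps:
$R{\left(z,r \right)} = 6 r z^{2}$ ($R{\left(z,r \right)} = 6 r z z = 6 r z^{2}$)
$D{\left(x,j \right)} = 1$ ($D{\left(x,j \right)} = 3 - 2 = 1$)
$a{\left(U \right)} = -10$ ($a{\left(U \right)} = 5 \left(-2\right) = -10$)
$Z{\left(C,G \right)} = 44 - 10 C$ ($Z{\left(C,G \right)} = - 10 C + 44 = 44 - 10 C$)
$\left(Z{\left(R{\left(-6,-5 \right)},28 \right)} + 24173\right) + 21071 = \left(\left(44 - 10 \cdot 6 \left(-5\right) \left(-6\right)^{2}\right) + 24173\right) + 21071 = \left(\left(44 - 10 \cdot 6 \left(-5\right) 36\right) + 24173\right) + 21071 = \left(\left(44 - -10800\right) + 24173\right) + 21071 = \left(\left(44 + 10800\right) + 24173\right) + 21071 = \left(10844 + 24173\right) + 21071 = 35017 + 21071 = 56088$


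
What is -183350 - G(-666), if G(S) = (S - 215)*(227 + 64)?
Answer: 73021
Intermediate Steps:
G(S) = -62565 + 291*S (G(S) = (-215 + S)*291 = -62565 + 291*S)
-183350 - G(-666) = -183350 - (-62565 + 291*(-666)) = -183350 - (-62565 - 193806) = -183350 - 1*(-256371) = -183350 + 256371 = 73021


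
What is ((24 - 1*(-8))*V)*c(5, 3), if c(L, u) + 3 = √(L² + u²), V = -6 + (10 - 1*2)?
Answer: -192 + 64*√34 ≈ 181.18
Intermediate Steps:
V = 2 (V = -6 + (10 - 2) = -6 + 8 = 2)
c(L, u) = -3 + √(L² + u²)
((24 - 1*(-8))*V)*c(5, 3) = ((24 - 1*(-8))*2)*(-3 + √(5² + 3²)) = ((24 + 8)*2)*(-3 + √(25 + 9)) = (32*2)*(-3 + √34) = 64*(-3 + √34) = -192 + 64*√34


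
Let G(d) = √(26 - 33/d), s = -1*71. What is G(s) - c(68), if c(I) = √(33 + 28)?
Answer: -√61 + √133409/71 ≈ -2.6659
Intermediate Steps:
c(I) = √61
s = -71
G(s) - c(68) = √(26 - 33/(-71)) - √61 = √(26 - 33*(-1/71)) - √61 = √(26 + 33/71) - √61 = √(1879/71) - √61 = √133409/71 - √61 = -√61 + √133409/71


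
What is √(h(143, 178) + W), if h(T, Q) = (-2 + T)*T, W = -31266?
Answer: I*√11103 ≈ 105.37*I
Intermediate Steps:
h(T, Q) = T*(-2 + T)
√(h(143, 178) + W) = √(143*(-2 + 143) - 31266) = √(143*141 - 31266) = √(20163 - 31266) = √(-11103) = I*√11103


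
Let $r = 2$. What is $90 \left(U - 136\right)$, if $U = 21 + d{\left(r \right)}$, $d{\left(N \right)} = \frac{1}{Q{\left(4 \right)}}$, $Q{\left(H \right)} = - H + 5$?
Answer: $-10260$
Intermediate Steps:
$Q{\left(H \right)} = 5 - H$
$d{\left(N \right)} = 1$ ($d{\left(N \right)} = \frac{1}{5 - 4} = 1^{-1} = 1$)
$U = 22$ ($U = 21 + 1 = 22$)
$90 \left(U - 136\right) = 90 \left(22 - 136\right) = 90 \left(-114\right) = -10260$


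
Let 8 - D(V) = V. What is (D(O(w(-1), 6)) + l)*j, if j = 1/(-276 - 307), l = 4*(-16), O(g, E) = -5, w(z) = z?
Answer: 51/583 ≈ 0.087479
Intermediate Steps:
D(V) = 8 - V
l = -64
j = -1/583 (j = 1/(-583) = -1/583 ≈ -0.0017153)
(D(O(w(-1), 6)) + l)*j = ((8 - 1*(-5)) - 64)*(-1/583) = ((8 + 5) - 64)*(-1/583) = (13 - 64)*(-1/583) = -51*(-1/583) = 51/583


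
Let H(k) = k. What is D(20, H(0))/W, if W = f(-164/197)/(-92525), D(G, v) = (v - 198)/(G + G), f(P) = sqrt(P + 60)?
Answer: 1831995*sqrt(574058)/23312 ≈ 59542.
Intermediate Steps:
f(P) = sqrt(60 + P)
D(G, v) = (-198 + v)/(2*G) (D(G, v) = (-198 + v)/((2*G)) = (-198 + v)*(1/(2*G)) = (-198 + v)/(2*G))
W = -2*sqrt(574058)/18227425 (W = sqrt(60 - 164/197)/(-92525) = sqrt(60 - 164*1/197)*(-1/92525) = sqrt(60 - 164/197)*(-1/92525) = sqrt(11656/197)*(-1/92525) = (2*sqrt(574058)/197)*(-1/92525) = -2*sqrt(574058)/18227425 ≈ -8.3135e-5)
D(20, H(0))/W = ((1/2)*(-198 + 0)/20)/((-2*sqrt(574058)/18227425)) = ((1/2)*(1/20)*(-198))*(-92525*sqrt(574058)/5828) = -(-1831995)*sqrt(574058)/23312 = 1831995*sqrt(574058)/23312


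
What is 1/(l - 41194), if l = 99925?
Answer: 1/58731 ≈ 1.7027e-5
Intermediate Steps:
1/(l - 41194) = 1/(99925 - 41194) = 1/58731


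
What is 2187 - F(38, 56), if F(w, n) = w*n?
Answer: 59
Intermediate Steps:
F(w, n) = n*w
2187 - F(38, 56) = 2187 - 56*38 = 2187 - 1*2128 = 2187 - 2128 = 59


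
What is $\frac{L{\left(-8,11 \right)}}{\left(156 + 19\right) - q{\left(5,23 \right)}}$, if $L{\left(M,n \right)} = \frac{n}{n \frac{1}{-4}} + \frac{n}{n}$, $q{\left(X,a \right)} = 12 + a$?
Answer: $- \frac{3}{140} \approx -0.021429$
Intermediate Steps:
$L{\left(M,n \right)} = -3$ ($L{\left(M,n \right)} = \frac{n}{n \left(- \frac{1}{4}\right)} + 1 = \frac{n}{\left(- \frac{1}{4}\right) n} + 1 = n \left(- \frac{4}{n}\right) + 1 = -4 + 1 = -3$)
$\frac{L{\left(-8,11 \right)}}{\left(156 + 19\right) - q{\left(5,23 \right)}} = - \frac{3}{\left(156 + 19\right) - \left(12 + 23\right)} = - \frac{3}{175 - 35} = - \frac{3}{140}$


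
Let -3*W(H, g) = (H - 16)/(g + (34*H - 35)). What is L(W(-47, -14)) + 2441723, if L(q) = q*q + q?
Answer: 735937750129/301401 ≈ 2.4417e+6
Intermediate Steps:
W(H, g) = -(-16 + H)/(3*(-35 + g + 34*H)) (W(H, g) = -(H - 16)/(3*(g + (34*H - 35))) = -(-16 + H)/(3*(g + (-35 + 34*H))) = -(-16 + H)/(3*(-35 + g + 34*H)))
L(q) = q + q**2 (L(q) = q**2 + q = q + q**2)
L(W(-47, -14)) + 2441723 = ((16 - 1*(-47))/(3*(-35 - 14 + 34*(-47))))*(1 + (16 - 1*(-47))/(3*(-35 - 14 + 34*(-47)))) + 2441723 = ((16 + 47)/(3*(-35 - 14 - 1598)))*(1 + (16 + 47)/(3*(-35 - 14 - 1598))) + 2441723 = ((1/3)*63/(-1647))*(1 + (1/3)*63/(-1647)) + 2441723 = ((1/3)*(-1/1647)*63)*(1 + (1/3)*(-1/1647)*63) + 2441723 = -7*(1 - 7/549)/549 + 2441723 = -7/549*542/549 + 2441723 = -3794/301401 + 2441723 = 735937750129/301401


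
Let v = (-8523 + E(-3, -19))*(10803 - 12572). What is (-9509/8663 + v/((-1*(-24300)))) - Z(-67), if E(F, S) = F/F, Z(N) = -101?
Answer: 75814439167/105255450 ≈ 720.29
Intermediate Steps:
E(F, S) = 1
v = 15075418 (v = (-8523 + 1)*(10803 - 12572) = -8522*(-1769) = 15075418)
(-9509/8663 + v/((-1*(-24300)))) - Z(-67) = (-9509/8663 + 15075418/((-1*(-24300)))) - 1*(-101) = (-9509*1/8663 + 15075418/24300) + 101 = (-9509/8663 + 15075418*(1/24300)) + 101 = (-9509/8663 + 7537709/12150) + 101 = 65183638717/105255450 + 101 = 75814439167/105255450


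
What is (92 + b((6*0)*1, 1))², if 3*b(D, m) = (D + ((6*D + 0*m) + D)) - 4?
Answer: 73984/9 ≈ 8220.4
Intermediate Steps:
b(D, m) = -4/3 + 8*D/3 (b(D, m) = ((D + ((6*D + 0*m) + D)) - 4)/3 = ((D + ((6*D + 0) + D)) - 4)/3 = ((D + (6*D + D)) - 4)/3 = ((D + 7*D) - 4)/3 = (8*D - 4)/3 = (-4 + 8*D)/3 = -4/3 + 8*D/3)
(92 + b((6*0)*1, 1))² = (92 + (-4/3 + 8*((6*0)*1)/3))² = (92 + (-4/3 + 8*(0*1)/3))² = (92 + (-4/3 + (8/3)*0))² = (92 + (-4/3 + 0))² = (92 - 4/3)² = (272/3)² = 73984/9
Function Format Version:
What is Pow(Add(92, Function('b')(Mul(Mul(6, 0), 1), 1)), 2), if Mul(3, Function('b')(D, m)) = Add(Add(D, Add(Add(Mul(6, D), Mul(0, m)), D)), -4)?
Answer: Rational(73984, 9) ≈ 8220.4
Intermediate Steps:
Function('b')(D, m) = Add(Rational(-4, 3), Mul(Rational(8, 3), D)) (Function('b')(D, m) = Mul(Rational(1, 3), Add(Add(D, Add(Add(Mul(6, D), Mul(0, m)), D)), -4)) = Mul(Rational(1, 3), Add(Add(D, Add(Add(Mul(6, D), 0), D)), -4)) = Mul(Rational(1, 3), Add(Add(D, Add(Mul(6, D), D)), -4)) = Mul(Rational(1, 3), Add(Add(D, Mul(7, D)), -4)) = Mul(Rational(1, 3), Add(Mul(8, D), -4)) = Mul(Rational(1, 3), Add(-4, Mul(8, D))) = Add(Rational(-4, 3), Mul(Rational(8, 3), D)))
Pow(Add(92, Function('b')(Mul(Mul(6, 0), 1), 1)), 2) = Pow(Add(92, Add(Rational(-4, 3), Mul(Rational(8, 3), Mul(Mul(6, 0), 1)))), 2) = Pow(Add(92, Add(Rational(-4, 3), Mul(Rational(8, 3), Mul(0, 1)))), 2) = Pow(Add(92, Add(Rational(-4, 3), Mul(Rational(8, 3), 0))), 2) = Pow(Add(92, Add(Rational(-4, 3), 0)), 2) = Pow(Add(92, Rational(-4, 3)), 2) = Pow(Rational(272, 3), 2) = Rational(73984, 9)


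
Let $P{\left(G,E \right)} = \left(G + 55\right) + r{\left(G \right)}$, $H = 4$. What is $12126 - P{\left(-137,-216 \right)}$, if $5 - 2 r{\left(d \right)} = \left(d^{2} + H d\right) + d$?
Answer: $\frac{42495}{2} \approx 21248.0$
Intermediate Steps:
$r{\left(d \right)} = \frac{5}{2} - \frac{5 d}{2} - \frac{d^{2}}{2}$ ($r{\left(d \right)} = \frac{5}{2} - \frac{\left(d^{2} + 4 d\right) + d}{2} = \frac{5}{2} - \frac{d^{2} + 5 d}{2} = \frac{5}{2} - \left(\frac{d^{2}}{2} + \frac{5 d}{2}\right) = \frac{5}{2} - \frac{5 d}{2} - \frac{d^{2}}{2}$)
$P{\left(G,E \right)} = \frac{115}{2} - \frac{3 G}{2} - \frac{G^{2}}{2}$ ($P{\left(G,E \right)} = \left(G + 55\right) - \left(- \frac{5}{2} + \frac{G^{2}}{2} + \frac{5 G}{2}\right) = \left(55 + G\right) - \left(- \frac{5}{2} + \frac{G^{2}}{2} + \frac{5 G}{2}\right) = \frac{115}{2} - \frac{3 G}{2} - \frac{G^{2}}{2}$)
$12126 - P{\left(-137,-216 \right)} = 12126 - \left(\frac{115}{2} - - \frac{411}{2} - \frac{\left(-137\right)^{2}}{2}\right) = 12126 - \left(\frac{115}{2} + \frac{411}{2} - \frac{18769}{2}\right) = 12126 - - \frac{18243}{2} = 12126 + \frac{18243}{2} = \frac{42495}{2}$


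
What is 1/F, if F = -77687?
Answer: -1/77687 ≈ -1.2872e-5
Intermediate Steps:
1/F = 1/(-77687) = -1/77687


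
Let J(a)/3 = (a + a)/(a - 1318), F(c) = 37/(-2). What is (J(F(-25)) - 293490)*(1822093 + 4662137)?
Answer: -188402556292520/99 ≈ -1.9031e+12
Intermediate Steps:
F(c) = -37/2 (F(c) = 37*(-½) = -37/2)
J(a) = 6*a/(-1318 + a) (J(a) = 3*((a + a)/(a - 1318)) = 3*((2*a)/(-1318 + a)) = 3*(2*a/(-1318 + a)) = 6*a/(-1318 + a))
(J(F(-25)) - 293490)*(1822093 + 4662137) = (6*(-37/2)/(-1318 - 37/2) - 293490)*(1822093 + 4662137) = (6*(-37/2)/(-2673/2) - 293490)*6484230 = (6*(-37/2)*(-2/2673) - 293490)*6484230 = (74/891 - 293490)*6484230 = -261499516/891*6484230 = -188402556292520/99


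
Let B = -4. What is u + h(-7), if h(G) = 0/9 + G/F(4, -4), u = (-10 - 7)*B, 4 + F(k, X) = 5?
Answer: 61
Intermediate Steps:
F(k, X) = 1 (F(k, X) = -4 + 5 = 1)
u = 68 (u = (-10 - 7)*(-4) = -17*(-4) = 68)
h(G) = G (h(G) = 0/9 + G/1 = 0*(⅑) + G*1 = 0 + G = G)
u + h(-7) = 68 - 7 = 61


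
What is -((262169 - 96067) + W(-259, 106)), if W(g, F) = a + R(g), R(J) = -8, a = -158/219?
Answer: -36374428/219 ≈ -1.6609e+5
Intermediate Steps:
a = -158/219 (a = -158*1/219 = -158/219 ≈ -0.72146)
W(g, F) = -1910/219 (W(g, F) = -158/219 - 8 = -1910/219)
-((262169 - 96067) + W(-259, 106)) = -((262169 - 96067) - 1910/219) = -(166102 - 1910/219) = -1*36374428/219 = -36374428/219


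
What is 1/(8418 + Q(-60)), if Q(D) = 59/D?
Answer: 60/505021 ≈ 0.00011881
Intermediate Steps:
1/(8418 + Q(-60)) = 1/(8418 + 59/(-60)) = 1/(8418 + 59*(-1/60)) = 1/(8418 - 59/60) = 1/(505021/60) = 60/505021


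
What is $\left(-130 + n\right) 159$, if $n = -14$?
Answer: $-22896$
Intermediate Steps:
$\left(-130 + n\right) 159 = \left(-130 - 14\right) 159 = \left(-144\right) 159 = -22896$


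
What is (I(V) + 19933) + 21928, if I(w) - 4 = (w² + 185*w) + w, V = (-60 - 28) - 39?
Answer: 34372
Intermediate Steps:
V = -127 (V = -88 - 39 = -127)
I(w) = 4 + w² + 186*w (I(w) = 4 + ((w² + 185*w) + w) = 4 + (w² + 186*w) = 4 + w² + 186*w)
(I(V) + 19933) + 21928 = ((4 + (-127)² + 186*(-127)) + 19933) + 21928 = ((4 + 16129 - 23622) + 19933) + 21928 = (-7489 + 19933) + 21928 = 12444 + 21928 = 34372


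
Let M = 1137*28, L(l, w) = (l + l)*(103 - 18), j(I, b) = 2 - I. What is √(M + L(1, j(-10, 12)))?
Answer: √32006 ≈ 178.90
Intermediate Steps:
L(l, w) = 170*l (L(l, w) = (2*l)*85 = 170*l)
M = 31836
√(M + L(1, j(-10, 12))) = √(31836 + 170*1) = √(31836 + 170) = √32006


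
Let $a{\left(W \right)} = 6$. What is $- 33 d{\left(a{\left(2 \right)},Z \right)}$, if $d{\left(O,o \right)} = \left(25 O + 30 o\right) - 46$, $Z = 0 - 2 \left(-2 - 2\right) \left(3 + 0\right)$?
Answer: $-27192$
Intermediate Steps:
$Z = 24$ ($Z = 0 - 2 \left(\left(-4\right) 3\right) = 0 - -24 = 0 + 24 = 24$)
$d{\left(O,o \right)} = -46 + 25 O + 30 o$
$- 33 d{\left(a{\left(2 \right)},Z \right)} = - 33 \left(-46 + 25 \cdot 6 + 30 \cdot 24\right) = - 33 \left(-46 + 150 + 720\right) = \left(-33\right) 824 = -27192$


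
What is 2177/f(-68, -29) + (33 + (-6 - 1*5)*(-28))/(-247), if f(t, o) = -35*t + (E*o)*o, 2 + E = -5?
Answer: -247658/123747 ≈ -2.0013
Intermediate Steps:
E = -7 (E = -2 - 5 = -7)
f(t, o) = -35*t - 7*o**2 (f(t, o) = -35*t + (-7*o)*o = -35*t - 7*o**2)
2177/f(-68, -29) + (33 + (-6 - 1*5)*(-28))/(-247) = 2177/(-35*(-68) - 7*(-29)**2) + (33 + (-6 - 1*5)*(-28))/(-247) = 2177/(2380 - 7*841) + (33 + (-6 - 5)*(-28))*(-1/247) = 2177/(2380 - 5887) + (33 - 11*(-28))*(-1/247) = 2177/(-3507) + (33 + 308)*(-1/247) = 2177*(-1/3507) + 341*(-1/247) = -311/501 - 341/247 = -247658/123747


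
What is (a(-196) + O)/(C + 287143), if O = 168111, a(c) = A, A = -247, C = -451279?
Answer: -20983/20517 ≈ -1.0227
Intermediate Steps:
a(c) = -247
(a(-196) + O)/(C + 287143) = (-247 + 168111)/(-451279 + 287143) = 167864/(-164136) = 167864*(-1/164136) = -20983/20517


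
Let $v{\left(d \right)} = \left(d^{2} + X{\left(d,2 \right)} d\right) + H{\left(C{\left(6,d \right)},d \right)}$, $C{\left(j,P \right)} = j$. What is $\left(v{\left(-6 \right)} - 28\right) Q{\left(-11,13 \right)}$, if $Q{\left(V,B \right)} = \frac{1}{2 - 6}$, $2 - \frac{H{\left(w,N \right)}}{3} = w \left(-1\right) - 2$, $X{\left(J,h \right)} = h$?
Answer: $- \frac{13}{2} \approx -6.5$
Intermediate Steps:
$H{\left(w,N \right)} = 12 + 3 w$ ($H{\left(w,N \right)} = 6 - 3 \left(w \left(-1\right) - 2\right) = 6 - 3 \left(- w - 2\right) = 6 - 3 \left(-2 - w\right) = 6 + \left(6 + 3 w\right) = 12 + 3 w$)
$Q{\left(V,B \right)} = - \frac{1}{4}$ ($Q{\left(V,B \right)} = \frac{1}{-4} = - \frac{1}{4}$)
$v{\left(d \right)} = 30 + d^{2} + 2 d$ ($v{\left(d \right)} = \left(d^{2} + 2 d\right) + \left(12 + 3 \cdot 6\right) = \left(d^{2} + 2 d\right) + \left(12 + 18\right) = \left(d^{2} + 2 d\right) + 30 = 30 + d^{2} + 2 d$)
$\left(v{\left(-6 \right)} - 28\right) Q{\left(-11,13 \right)} = \left(\left(30 + \left(-6\right)^{2} + 2 \left(-6\right)\right) - 28\right) \left(- \frac{1}{4}\right) = \left(\left(30 + 36 - 12\right) - 28\right) \left(- \frac{1}{4}\right) = \left(54 - 28\right) \left(- \frac{1}{4}\right) = 26 \left(- \frac{1}{4}\right) = - \frac{13}{2}$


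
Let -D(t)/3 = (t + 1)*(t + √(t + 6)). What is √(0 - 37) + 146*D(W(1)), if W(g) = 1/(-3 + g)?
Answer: 219/2 - 219*√22/2 + I*√37 ≈ -404.1 + 6.0828*I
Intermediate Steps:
D(t) = -3*(1 + t)*(t + √(6 + t)) (D(t) = -3*(t + 1)*(t + √(t + 6)) = -3*(1 + t)*(t + √(6 + t)))
√(0 - 37) + 146*D(W(1)) = √(0 - 37) + 146*(-3/(-3 + 1) - 3/(-3 + 1)² - 3*√(6 + 1/(-3 + 1)) - 3*√(6 + 1/(-3 + 1))/(-3 + 1)) = √(-37) + 146*(-3/(-2) - 3*(1/(-2))² - 3*√(6 + 1/(-2)) - 3*√(6 + 1/(-2))/(-2)) = I*√37 + 146*(-3*(-½) - 3*(-½)² - 3*√(6 - ½) - 3*(-½)*√(6 - ½)) = I*√37 + 146*(3/2 - 3*¼ - 3*√22/2 - 3*(-½)*√(11/2)) = I*√37 + 146*(3/2 - ¾ - 3*√22/2 - 3*(-½)*√22/2) = I*√37 + 146*(3/2 - ¾ - 3*√22/2 + 3*√22/4) = I*√37 + 146*(¾ - 3*√22/4) = I*√37 + (219/2 - 219*√22/2) = 219/2 - 219*√22/2 + I*√37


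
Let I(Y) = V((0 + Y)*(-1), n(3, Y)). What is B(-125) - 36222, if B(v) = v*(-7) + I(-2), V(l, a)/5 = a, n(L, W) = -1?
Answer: -35352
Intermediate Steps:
V(l, a) = 5*a
I(Y) = -5 (I(Y) = 5*(-1) = -5)
B(v) = -5 - 7*v (B(v) = v*(-7) - 5 = -7*v - 5 = -5 - 7*v)
B(-125) - 36222 = (-5 - 7*(-125)) - 36222 = (-5 + 875) - 36222 = 870 - 36222 = -35352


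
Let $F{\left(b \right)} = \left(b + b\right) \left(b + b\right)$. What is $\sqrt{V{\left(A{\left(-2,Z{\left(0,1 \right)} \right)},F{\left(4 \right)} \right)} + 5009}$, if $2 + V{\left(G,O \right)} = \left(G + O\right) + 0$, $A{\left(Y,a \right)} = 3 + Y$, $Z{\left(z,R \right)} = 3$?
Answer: $4 \sqrt{317} \approx 71.218$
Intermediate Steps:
$F{\left(b \right)} = 4 b^{2}$ ($F{\left(b \right)} = 2 b 2 b = 4 b^{2}$)
$V{\left(G,O \right)} = -2 + G + O$ ($V{\left(G,O \right)} = -2 + \left(\left(G + O\right) + 0\right) = -2 + \left(G + O\right) = -2 + G + O$)
$\sqrt{V{\left(A{\left(-2,Z{\left(0,1 \right)} \right)},F{\left(4 \right)} \right)} + 5009} = \sqrt{\left(-2 + \left(3 - 2\right) + 4 \cdot 4^{2}\right) + 5009} = \sqrt{\left(-2 + 1 + 4 \cdot 16\right) + 5009} = \sqrt{\left(-2 + 1 + 64\right) + 5009} = \sqrt{63 + 5009} = \sqrt{5072} = 4 \sqrt{317}$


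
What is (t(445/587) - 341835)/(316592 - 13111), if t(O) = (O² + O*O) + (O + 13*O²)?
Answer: -117782512525/104570144689 ≈ -1.1263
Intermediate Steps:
t(O) = O + 15*O² (t(O) = (O² + O²) + (O + 13*O²) = 2*O² + (O + 13*O²) = O + 15*O²)
(t(445/587) - 341835)/(316592 - 13111) = ((445/587)*(1 + 15*(445/587)) - 341835)/(316592 - 13111) = ((445*(1/587))*(1 + 15*(445*(1/587))) - 341835)/303481 = (445*(1 + 15*(445/587))/587 - 341835)*(1/303481) = (445*(1 + 6675/587)/587 - 341835)*(1/303481) = ((445/587)*(7262/587) - 341835)*(1/303481) = (3231590/344569 - 341835)*(1/303481) = -117782512525/344569*1/303481 = -117782512525/104570144689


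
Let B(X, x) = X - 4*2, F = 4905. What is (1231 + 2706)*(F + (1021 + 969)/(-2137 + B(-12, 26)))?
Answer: 41645960015/2157 ≈ 1.9307e+7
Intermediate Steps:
B(X, x) = -8 + X (B(X, x) = X - 8 = -8 + X)
(1231 + 2706)*(F + (1021 + 969)/(-2137 + B(-12, 26))) = (1231 + 2706)*(4905 + (1021 + 969)/(-2137 + (-8 - 12))) = 3937*(4905 + 1990/(-2137 - 20)) = 3937*(4905 + 1990/(-2157)) = 3937*(4905 + 1990*(-1/2157)) = 3937*(4905 - 1990/2157) = 3937*(10578095/2157) = 41645960015/2157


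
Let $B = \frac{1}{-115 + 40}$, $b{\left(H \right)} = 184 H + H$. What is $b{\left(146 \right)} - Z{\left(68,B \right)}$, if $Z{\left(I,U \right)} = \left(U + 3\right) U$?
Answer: $\frac{151931474}{5625} \approx 27010.0$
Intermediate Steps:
$b{\left(H \right)} = 185 H$
$B = - \frac{1}{75}$ ($B = \frac{1}{-75} = - \frac{1}{75} \approx -0.013333$)
$Z{\left(I,U \right)} = U \left(3 + U\right)$ ($Z{\left(I,U \right)} = \left(3 + U\right) U = U \left(3 + U\right)$)
$b{\left(146 \right)} - Z{\left(68,B \right)} = 185 \cdot 146 - - \frac{3 - \frac{1}{75}}{75} = 27010 - \left(- \frac{1}{75}\right) \frac{224}{75} = 27010 - - \frac{224}{5625} = 27010 + \frac{224}{5625} = \frac{151931474}{5625}$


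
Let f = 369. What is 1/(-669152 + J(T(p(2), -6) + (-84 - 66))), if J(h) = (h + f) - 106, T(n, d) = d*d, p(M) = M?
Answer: -1/669003 ≈ -1.4948e-6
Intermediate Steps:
T(n, d) = d²
J(h) = 263 + h (J(h) = (h + 369) - 106 = (369 + h) - 106 = 263 + h)
1/(-669152 + J(T(p(2), -6) + (-84 - 66))) = 1/(-669152 + (263 + ((-6)² + (-84 - 66)))) = 1/(-669152 + (263 + (36 - 150))) = 1/(-669152 + (263 - 114)) = 1/(-669152 + 149) = 1/(-669003) = -1/669003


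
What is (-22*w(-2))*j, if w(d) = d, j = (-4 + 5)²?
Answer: 44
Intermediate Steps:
j = 1 (j = 1² = 1)
(-22*w(-2))*j = -22*(-2)*1 = 44*1 = 44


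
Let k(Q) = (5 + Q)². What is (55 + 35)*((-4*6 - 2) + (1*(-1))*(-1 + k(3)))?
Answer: -8010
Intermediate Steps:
(55 + 35)*((-4*6 - 2) + (1*(-1))*(-1 + k(3))) = (55 + 35)*((-4*6 - 2) + (1*(-1))*(-1 + (5 + 3)²)) = 90*((-24 - 2) - (-1 + 8²)) = 90*(-26 - (-1 + 64)) = 90*(-26 - 1*63) = 90*(-26 - 63) = 90*(-89) = -8010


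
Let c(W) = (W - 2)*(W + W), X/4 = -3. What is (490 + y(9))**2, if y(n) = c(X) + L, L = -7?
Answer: 670761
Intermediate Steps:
X = -12 (X = 4*(-3) = -12)
c(W) = 2*W*(-2 + W) (c(W) = (-2 + W)*(2*W) = 2*W*(-2 + W))
y(n) = 329 (y(n) = 2*(-12)*(-2 - 12) - 7 = 2*(-12)*(-14) - 7 = 336 - 7 = 329)
(490 + y(9))**2 = (490 + 329)**2 = 819**2 = 670761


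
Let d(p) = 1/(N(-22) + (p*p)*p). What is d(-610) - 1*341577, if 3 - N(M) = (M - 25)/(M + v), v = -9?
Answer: -2403476144434489/7036410954 ≈ -3.4158e+5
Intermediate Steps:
N(M) = 3 - (-25 + M)/(-9 + M) (N(M) = 3 - (M - 25)/(M - 9) = 3 - (-25 + M)/(-9 + M))
d(p) = 1/(46/31 + p³) (d(p) = 1/(2*(-1 - 22)/(-9 - 22) + (p*p)*p) = 1/(2*(-23)/(-31) + p²*p) = 1/(2*(-1/31)*(-23) + p³) = 1/(46/31 + p³))
d(-610) - 1*341577 = 31/(46 + 31*(-610)³) - 1*341577 = 31/(46 + 31*(-226981000)) - 341577 = 31/(46 - 7036411000) - 341577 = 31/(-7036410954) - 341577 = 31*(-1/7036410954) - 341577 = -31/7036410954 - 341577 = -2403476144434489/7036410954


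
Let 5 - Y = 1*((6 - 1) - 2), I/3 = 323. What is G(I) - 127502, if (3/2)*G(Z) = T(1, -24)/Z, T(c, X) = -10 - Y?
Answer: -123549446/969 ≈ -1.2750e+5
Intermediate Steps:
I = 969 (I = 3*323 = 969)
Y = 2 (Y = 5 - ((6 - 1) - 2) = 5 - (5 - 2) = 5 - 3 = 2)
T(c, X) = -12 (T(c, X) = -10 - 1*2 = -10 - 2 = -12)
G(Z) = -8/Z (G(Z) = 2*(-12/Z)/3 = -8/Z)
G(I) - 127502 = -8/969 - 127502 = -123549446/969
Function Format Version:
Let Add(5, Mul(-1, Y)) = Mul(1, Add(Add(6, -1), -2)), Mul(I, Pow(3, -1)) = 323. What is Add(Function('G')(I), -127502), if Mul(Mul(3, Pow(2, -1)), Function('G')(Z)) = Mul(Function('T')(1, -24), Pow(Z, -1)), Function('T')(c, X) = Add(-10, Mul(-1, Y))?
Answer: Rational(-123549446, 969) ≈ -1.2750e+5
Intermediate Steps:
I = 969 (I = Mul(3, 323) = 969)
Y = 2 (Y = Add(5, Mul(-1, Mul(1, Add(Add(6, -1), -2)))) = Add(5, Mul(-1, Mul(1, Add(5, -2)))) = Add(5, Mul(-1, Mul(1, 3))) = Add(5, Mul(-1, 3)) = Add(5, -3) = 2)
Function('T')(c, X) = -12 (Function('T')(c, X) = Add(-10, Mul(-1, 2)) = Add(-10, -2) = -12)
Function('G')(Z) = Mul(-8, Pow(Z, -1)) (Function('G')(Z) = Mul(Rational(2, 3), Mul(-12, Pow(Z, -1))) = Mul(-8, Pow(Z, -1)))
Add(Function('G')(I), -127502) = Add(Mul(-8, Pow(969, -1)), -127502) = Add(Mul(-8, Rational(1, 969)), -127502) = Add(Rational(-8, 969), -127502) = Rational(-123549446, 969)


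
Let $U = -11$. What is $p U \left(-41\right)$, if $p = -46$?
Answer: $-20746$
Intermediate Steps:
$p U \left(-41\right) = \left(-46\right) \left(-11\right) \left(-41\right) = 506 \left(-41\right) = -20746$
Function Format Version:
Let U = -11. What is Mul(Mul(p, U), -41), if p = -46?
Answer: -20746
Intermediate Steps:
Mul(Mul(p, U), -41) = Mul(Mul(-46, -11), -41) = Mul(506, -41) = -20746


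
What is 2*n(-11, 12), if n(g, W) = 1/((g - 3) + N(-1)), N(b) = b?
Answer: -2/15 ≈ -0.13333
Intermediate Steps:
n(g, W) = 1/(-4 + g) (n(g, W) = 1/((g - 3) - 1) = 1/((-3 + g) - 1) = 1/(-4 + g))
2*n(-11, 12) = 2/(-4 - 11) = 2/(-15) = 2*(-1/15) = -2/15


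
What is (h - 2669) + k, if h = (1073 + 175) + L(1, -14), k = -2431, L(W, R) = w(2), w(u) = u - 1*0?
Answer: -3850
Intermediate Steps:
w(u) = u (w(u) = u + 0 = u)
L(W, R) = 2
h = 1250 (h = (1073 + 175) + 2 = 1248 + 2 = 1250)
(h - 2669) + k = (1250 - 2669) - 2431 = -1419 - 2431 = -3850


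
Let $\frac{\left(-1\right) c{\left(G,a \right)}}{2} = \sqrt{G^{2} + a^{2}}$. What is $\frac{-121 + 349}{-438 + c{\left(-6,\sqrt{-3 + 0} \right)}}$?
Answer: $- \frac{4161}{7988} + \frac{19 \sqrt{33}}{7988} \approx -0.50724$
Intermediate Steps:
$c{\left(G,a \right)} = - 2 \sqrt{G^{2} + a^{2}}$
$\frac{-121 + 349}{-438 + c{\left(-6,\sqrt{-3 + 0} \right)}} = \frac{-121 + 349}{-438 - 2 \sqrt{\left(-6\right)^{2} + \left(\sqrt{-3 + 0}\right)^{2}}} = \frac{228}{-438 - 2 \sqrt{36 + \left(\sqrt{-3}\right)^{2}}} = \frac{228}{-438 - 2 \sqrt{36 + \left(i \sqrt{3}\right)^{2}}} = \frac{228}{-438 - 2 \sqrt{36 - 3}} = \frac{228}{-438 - 2 \sqrt{33}}$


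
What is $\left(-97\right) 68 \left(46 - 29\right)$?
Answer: $-112132$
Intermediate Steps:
$\left(-97\right) 68 \left(46 - 29\right) = \left(-6596\right) 17 = -112132$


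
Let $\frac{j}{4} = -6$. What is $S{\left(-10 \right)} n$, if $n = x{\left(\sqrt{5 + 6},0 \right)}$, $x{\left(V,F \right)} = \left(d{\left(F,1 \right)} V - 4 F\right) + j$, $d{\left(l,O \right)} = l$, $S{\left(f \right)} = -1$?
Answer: $24$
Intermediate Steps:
$j = -24$ ($j = 4 \left(-6\right) = -24$)
$x{\left(V,F \right)} = -24 - 4 F + F V$ ($x{\left(V,F \right)} = \left(F V - 4 F\right) - 24 = \left(- 4 F + F V\right) - 24 = -24 - 4 F + F V$)
$n = -24$ ($n = -24 - 0 + 0 \sqrt{5 + 6} = -24 + 0 + 0 \sqrt{11} = -24 + 0 + 0 = -24$)
$S{\left(-10 \right)} n = \left(-1\right) \left(-24\right) = 24$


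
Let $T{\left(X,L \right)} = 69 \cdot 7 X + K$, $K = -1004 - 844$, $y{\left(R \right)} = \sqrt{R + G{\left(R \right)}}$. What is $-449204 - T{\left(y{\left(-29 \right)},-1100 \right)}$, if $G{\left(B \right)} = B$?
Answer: $-447356 - 483 i \sqrt{58} \approx -4.4736 \cdot 10^{5} - 3678.4 i$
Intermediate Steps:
$y{\left(R \right)} = \sqrt{2} \sqrt{R}$ ($y{\left(R \right)} = \sqrt{R + R} = \sqrt{2 R} = \sqrt{2} \sqrt{R}$)
$K = -1848$
$T{\left(X,L \right)} = -1848 + 483 X$ ($T{\left(X,L \right)} = 69 \cdot 7 X - 1848 = 483 X - 1848 = -1848 + 483 X$)
$-449204 - T{\left(y{\left(-29 \right)},-1100 \right)} = -449204 - \left(-1848 + 483 \sqrt{2} \sqrt{-29}\right) = -449204 - \left(-1848 + 483 \sqrt{2} i \sqrt{29}\right) = -449204 - \left(-1848 + 483 i \sqrt{58}\right) = -449204 + \left(1848 - 483 i \sqrt{58}\right) = -447356 - 483 i \sqrt{58}$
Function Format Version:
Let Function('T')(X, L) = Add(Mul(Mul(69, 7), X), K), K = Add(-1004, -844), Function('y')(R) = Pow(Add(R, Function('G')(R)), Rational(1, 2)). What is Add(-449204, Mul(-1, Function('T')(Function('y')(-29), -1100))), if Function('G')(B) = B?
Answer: Add(-447356, Mul(-483, I, Pow(58, Rational(1, 2)))) ≈ Add(-4.4736e+5, Mul(-3678.4, I))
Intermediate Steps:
Function('y')(R) = Mul(Pow(2, Rational(1, 2)), Pow(R, Rational(1, 2))) (Function('y')(R) = Pow(Add(R, R), Rational(1, 2)) = Pow(Mul(2, R), Rational(1, 2)) = Mul(Pow(2, Rational(1, 2)), Pow(R, Rational(1, 2))))
K = -1848
Function('T')(X, L) = Add(-1848, Mul(483, X)) (Function('T')(X, L) = Add(Mul(Mul(69, 7), X), -1848) = Add(Mul(483, X), -1848) = Add(-1848, Mul(483, X)))
Add(-449204, Mul(-1, Function('T')(Function('y')(-29), -1100))) = Add(-449204, Mul(-1, Add(-1848, Mul(483, Mul(Pow(2, Rational(1, 2)), Pow(-29, Rational(1, 2))))))) = Add(-449204, Mul(-1, Add(-1848, Mul(483, Mul(Pow(2, Rational(1, 2)), Mul(I, Pow(29, Rational(1, 2)))))))) = Add(-449204, Mul(-1, Add(-1848, Mul(483, Mul(I, Pow(58, Rational(1, 2))))))) = Add(-449204, Mul(-1, Add(-1848, Mul(483, I, Pow(58, Rational(1, 2)))))) = Add(-449204, Add(1848, Mul(-483, I, Pow(58, Rational(1, 2))))) = Add(-447356, Mul(-483, I, Pow(58, Rational(1, 2))))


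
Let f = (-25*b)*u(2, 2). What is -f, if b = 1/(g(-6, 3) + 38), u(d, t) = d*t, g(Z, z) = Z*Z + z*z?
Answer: 100/83 ≈ 1.2048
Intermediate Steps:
g(Z, z) = Z² + z²
b = 1/83 (b = 1/(((-6)² + 3²) + 38) = 1/((36 + 9) + 38) = 1/(45 + 38) = 1/83 ≈ 0.012048)
f = -100/83 (f = (-25*1/83)*(2*2) = -25/83*4 = -100/83 ≈ -1.2048)
-f = -1*(-100/83) = 100/83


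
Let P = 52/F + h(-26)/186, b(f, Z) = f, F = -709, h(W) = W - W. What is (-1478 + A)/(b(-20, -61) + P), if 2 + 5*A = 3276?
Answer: 243187/5930 ≈ 41.010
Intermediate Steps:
h(W) = 0
A = 3274/5 (A = -⅖ + (⅕)*3276 = -⅖ + 3276/5 = 3274/5 ≈ 654.80)
P = -52/709 (P = 52/(-709) + 0/186 = 52*(-1/709) + 0*(1/186) = -52/709 + 0 = -52/709 ≈ -0.073343)
(-1478 + A)/(b(-20, -61) + P) = (-1478 + 3274/5)/(-20 - 52/709) = -4116/(5*(-14232/709)) = -4116/5*(-709/14232) = 243187/5930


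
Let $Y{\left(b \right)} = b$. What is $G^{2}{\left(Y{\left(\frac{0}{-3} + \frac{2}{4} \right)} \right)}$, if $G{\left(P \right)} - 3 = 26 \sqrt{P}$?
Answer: $347 + 78 \sqrt{2} \approx 457.31$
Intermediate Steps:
$G{\left(P \right)} = 3 + 26 \sqrt{P}$
$G^{2}{\left(Y{\left(\frac{0}{-3} + \frac{2}{4} \right)} \right)} = \left(3 + 26 \sqrt{\frac{0}{-3} + \frac{2}{4}}\right)^{2} = \left(3 + 26 \sqrt{0 \left(- \frac{1}{3}\right) + 2 \cdot \frac{1}{4}}\right)^{2} = \left(3 + 26 \sqrt{0 + \frac{1}{2}}\right)^{2} = \left(3 + \frac{26}{\sqrt{2}}\right)^{2} = \left(3 + 26 \frac{\sqrt{2}}{2}\right)^{2} = \left(3 + 13 \sqrt{2}\right)^{2}$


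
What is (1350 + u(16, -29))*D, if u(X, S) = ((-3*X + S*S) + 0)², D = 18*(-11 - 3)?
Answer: -158810148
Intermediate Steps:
D = -252 (D = 18*(-14) = -252)
u(X, S) = (S² - 3*X)² (u(X, S) = ((-3*X + S²) + 0)² = ((S² - 3*X) + 0)² = (S² - 3*X)²)
(1350 + u(16, -29))*D = (1350 + ((-29)² - 3*16)²)*(-252) = (1350 + (841 - 48)²)*(-252) = (1350 + 793²)*(-252) = (1350 + 628849)*(-252) = 630199*(-252) = -158810148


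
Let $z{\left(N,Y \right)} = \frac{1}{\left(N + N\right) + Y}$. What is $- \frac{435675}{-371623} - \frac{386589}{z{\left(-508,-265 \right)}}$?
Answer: $\frac{184035331651782}{371623} \approx 4.9522 \cdot 10^{8}$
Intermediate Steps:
$z{\left(N,Y \right)} = \frac{1}{Y + 2 N}$ ($z{\left(N,Y \right)} = \frac{1}{2 N + Y} = \frac{1}{Y + 2 N}$)
$- \frac{435675}{-371623} - \frac{386589}{z{\left(-508,-265 \right)}} = - \frac{435675}{-371623} - \frac{386589}{\frac{1}{-265 + 2 \left(-508\right)}} = \left(-435675\right) \left(- \frac{1}{371623}\right) - \frac{386589}{\frac{1}{-265 - 1016}} = \frac{435675}{371623} - \frac{386589}{\frac{1}{-1281}} = \frac{435675}{371623} - \frac{386589}{- \frac{1}{1281}} = \frac{435675}{371623} - -495220509 = \frac{435675}{371623} + 495220509 = \frac{184035331651782}{371623}$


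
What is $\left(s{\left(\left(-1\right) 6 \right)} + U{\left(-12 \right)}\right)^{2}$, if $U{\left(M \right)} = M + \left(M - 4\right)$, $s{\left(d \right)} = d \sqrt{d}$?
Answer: $568 + 336 i \sqrt{6} \approx 568.0 + 823.03 i$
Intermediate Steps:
$s{\left(d \right)} = d^{\frac{3}{2}}$
$U{\left(M \right)} = -4 + 2 M$ ($U{\left(M \right)} = M + \left(-4 + M\right) = -4 + 2 M$)
$\left(s{\left(\left(-1\right) 6 \right)} + U{\left(-12 \right)}\right)^{2} = \left(\left(\left(-1\right) 6\right)^{\frac{3}{2}} + \left(-4 + 2 \left(-12\right)\right)\right)^{2} = \left(\left(-6\right)^{\frac{3}{2}} - 28\right)^{2} = \left(- 6 i \sqrt{6} - 28\right)^{2} = \left(-28 - 6 i \sqrt{6}\right)^{2}$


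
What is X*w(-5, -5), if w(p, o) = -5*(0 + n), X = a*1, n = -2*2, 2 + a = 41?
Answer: 780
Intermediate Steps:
a = 39 (a = -2 + 41 = 39)
n = -4
X = 39 (X = 39*1 = 39)
w(p, o) = 20 (w(p, o) = -5*(0 - 4) = -5*(-4) = 20)
X*w(-5, -5) = 39*20 = 780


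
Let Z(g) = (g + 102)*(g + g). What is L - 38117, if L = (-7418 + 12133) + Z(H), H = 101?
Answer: 7604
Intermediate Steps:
Z(g) = 2*g*(102 + g) (Z(g) = (102 + g)*(2*g) = 2*g*(102 + g))
L = 45721 (L = (-7418 + 12133) + 2*101*(102 + 101) = 4715 + 2*101*203 = 4715 + 41006 = 45721)
L - 38117 = 45721 - 38117 = 7604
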